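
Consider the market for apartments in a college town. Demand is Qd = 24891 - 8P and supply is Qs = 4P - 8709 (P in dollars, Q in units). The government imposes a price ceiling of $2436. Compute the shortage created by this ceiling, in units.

In a free market, 24891 - 8P = 4P - 8709 gives the equilibrium P* = 2800, Q* = 2491.
Since 2436 < 2800, the ceiling is binding.
At P = 2436: Qd = 24891 - 8·2436 = 5403 and Qs = 4·2436 - 8709 = 1035.
Shortage = Qd - Qs = 5403 - 1035 = 4368.

4368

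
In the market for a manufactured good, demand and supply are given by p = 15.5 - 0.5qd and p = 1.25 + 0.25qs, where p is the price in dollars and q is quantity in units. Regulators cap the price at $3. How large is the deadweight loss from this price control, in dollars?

Rearranging demand gives qd = 31 - 2p; rearranging supply gives qs = 4p - 5. Without the control the market clears where 31 - 2p = 4p - 5, i.e. p* = 6 and q* = 19.
Since 3 < 6, the ceiling is binding.
At p = 3: qd = 31 - 2·3 = 25 and qs = 4·3 - 5 = 7.
Quantity traded falls to 7. At q = 7 the demand price is (31 - 7)/2 = 12 and the supply price is (5 + 7)/4 = 3.
Deadweight loss = ½ · (12 - 3) · (19 - 7) = ½ · 9 · 12 = 54.

54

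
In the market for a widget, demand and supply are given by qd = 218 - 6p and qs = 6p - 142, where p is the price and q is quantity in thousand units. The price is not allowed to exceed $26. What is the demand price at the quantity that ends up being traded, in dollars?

34

Equilibrium: 218 - 6p = 6p - 142, so 360 = 12p and p* = 30, q* = 38.
Because the ceiling (26) lies below the market-clearing price, it is binding.
At p = 26: qd = 218 - 6·26 = 62 and qs = 6·26 - 142 = 14.
Only 14 units reach the market. On the demand curve, the marginal buyer's willingness to pay at q = 14 is (218 - 14)/6 = 34.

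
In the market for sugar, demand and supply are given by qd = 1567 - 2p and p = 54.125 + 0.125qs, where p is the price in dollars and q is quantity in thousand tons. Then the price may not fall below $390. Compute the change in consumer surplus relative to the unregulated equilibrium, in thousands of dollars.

Rearranging supply gives qs = 8p - 433. In a free market, 1567 - 2p = 8p - 433 gives the equilibrium p* = 200, q* = 1167.
The floor of 390 is above the equilibrium price 200, so it binds.
At p = 390: qd = 1567 - 2·390 = 787 and qs = 8·390 - 433 = 2687.
Consumer surplus without the control is ½ · (783.5 - 200) · 1167 = 340472.25.
With the floor, consumers buy 787 units at 390, so CS = ½ · (783.5 - 390) · 787 = 154842.25.
Change in consumer surplus = 154842.25 - 340472.25 = -185630.

-185630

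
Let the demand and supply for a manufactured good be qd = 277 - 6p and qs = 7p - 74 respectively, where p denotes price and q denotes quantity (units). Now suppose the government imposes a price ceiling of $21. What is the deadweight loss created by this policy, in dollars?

273

Equilibrium: 277 - 6p = 7p - 74, so 351 = 13p and p* = 27, q* = 115.
Because the ceiling (21) lies below the market-clearing price, it is binding.
At p = 21: qd = 277 - 6·21 = 151 and qs = 7·21 - 74 = 73.
Quantity traded falls to 73. At q = 73 the demand price is (277 - 73)/6 = 34 and the supply price is (74 + 73)/7 = 21.
Deadweight loss = ½ · (34 - 21) · (115 - 73) = ½ · 13 · 42 = 273.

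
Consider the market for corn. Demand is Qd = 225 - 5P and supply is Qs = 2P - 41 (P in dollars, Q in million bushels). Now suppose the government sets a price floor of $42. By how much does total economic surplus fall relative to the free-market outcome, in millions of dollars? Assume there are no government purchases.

140

In a free market, 225 - 5P = 2P - 41 gives the equilibrium P* = 38, Q* = 35.
Because the floor (42) lies above the market-clearing price, it is binding.
At P = 42: Qd = 225 - 5·42 = 15 and Qs = 2·42 - 41 = 43.
Quantity traded falls to 15. At Q = 15 the demand price is (225 - 15)/5 = 42 and the supply price is (41 + 15)/2 = 28.
Deadweight loss = ½ · (42 - 28) · (35 - 15) = ½ · 14 · 20 = 140.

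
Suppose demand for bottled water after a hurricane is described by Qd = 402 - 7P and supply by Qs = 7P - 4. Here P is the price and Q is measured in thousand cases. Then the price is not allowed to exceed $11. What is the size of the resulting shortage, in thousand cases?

252

Equilibrium: 402 - 7P = 7P - 4, so 406 = 14P and P* = 29, Q* = 199.
Because the ceiling (11) lies below the market-clearing price, it is binding.
At P = 11: Qd = 402 - 7·11 = 325 and Qs = 7·11 - 4 = 73.
Shortage = Qd - Qs = 325 - 73 = 252.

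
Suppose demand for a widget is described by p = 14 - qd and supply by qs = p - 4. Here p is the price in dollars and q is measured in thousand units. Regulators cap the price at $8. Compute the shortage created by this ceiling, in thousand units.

2

Rearranging demand gives qd = 14 - p. In a free market, 14 - p = p - 4 gives the equilibrium p* = 9, q* = 5.
Since 8 < 9, the ceiling is binding.
At p = 8: qd = 14 - 8 = 6 and qs = 8 - 4 = 4.
Shortage = qd - qs = 6 - 4 = 2.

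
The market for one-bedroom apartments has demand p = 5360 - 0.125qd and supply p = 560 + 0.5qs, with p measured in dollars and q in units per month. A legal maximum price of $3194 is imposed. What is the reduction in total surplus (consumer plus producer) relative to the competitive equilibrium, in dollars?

Rearranging demand gives qd = 42880 - 8p; rearranging supply gives qs = 2p - 1120. In a free market, 42880 - 8p = 2p - 1120 gives the equilibrium p* = 4400, q* = 7680.
Because the ceiling (3194) lies below the market-clearing price, it is binding.
At p = 3194: qd = 42880 - 8·3194 = 17328 and qs = 2·3194 - 1120 = 5268.
Quantity traded falls to 5268. At q = 5268 the demand price is (42880 - 5268)/8 = 4701.5 and the supply price is (1120 + 5268)/2 = 3194.
Deadweight loss = ½ · (4701.5 - 3194) · (7680 - 5268) = ½ · 1507.5 · 2412 = 1818045.

1818045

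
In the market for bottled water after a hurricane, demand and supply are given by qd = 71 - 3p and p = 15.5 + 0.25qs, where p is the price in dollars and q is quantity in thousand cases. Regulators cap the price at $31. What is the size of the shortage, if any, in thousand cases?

Rearranging supply gives qs = 4p - 62. Setting quantity demanded equal to quantity supplied, 71 - 3p = 4p - 62, gives p* = 19 and q* = 14.
The ceiling of 31 is above the equilibrium price 19, so it is not binding; the market clears at p* = 19, q* = 14.
Since the control does not bind, there is no shortage.

0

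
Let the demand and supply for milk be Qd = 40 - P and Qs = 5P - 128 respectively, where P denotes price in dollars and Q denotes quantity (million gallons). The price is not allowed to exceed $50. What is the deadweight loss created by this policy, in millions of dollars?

0

In a free market, 40 - P = 5P - 128 gives the equilibrium P* = 28, Q* = 12.
The ceiling of 50 is above the equilibrium price 28, so it is not binding; the market clears at P* = 28, Q* = 12.
Since the control does not bind, no trades are prevented and deadweight loss is zero.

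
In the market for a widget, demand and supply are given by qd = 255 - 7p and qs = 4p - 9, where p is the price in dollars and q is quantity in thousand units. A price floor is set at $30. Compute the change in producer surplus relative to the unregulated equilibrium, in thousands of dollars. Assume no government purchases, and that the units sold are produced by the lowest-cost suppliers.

In a free market, 255 - 7p = 4p - 9 gives the equilibrium p* = 24, q* = 87.
Because the floor (30) lies above the market-clearing price, it is binding.
At p = 30: qd = 255 - 7·30 = 45 and qs = 4·30 - 9 = 111.
Producer surplus without the control is ½ · (24 - 2.25) · 87 = 946.125.
With the floor, 45 units are sold at 30. The supply price at q = 45 is 13.5, so PS = ½ · [(30 - 2.25) + (30 - 13.5)] · 45 = 995.625.
Change in producer surplus = 995.625 - 946.125 = 49.5.

49.5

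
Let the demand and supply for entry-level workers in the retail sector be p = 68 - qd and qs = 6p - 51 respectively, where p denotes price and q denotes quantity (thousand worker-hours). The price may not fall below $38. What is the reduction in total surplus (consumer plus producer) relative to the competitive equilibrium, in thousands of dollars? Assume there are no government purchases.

Rearranging demand gives qd = 68 - p. Setting quantity demanded equal to quantity supplied, 68 - p = 6p - 51, gives p* = 17 and q* = 51.
Because the floor (38) lies above the market-clearing price, it is binding.
At p = 38: qd = 68 - 38 = 30 and qs = 6·38 - 51 = 177.
Quantity traded falls to 30. At q = 30 the demand price is 68 - 30 = 38 and the supply price is (51 + 30)/6 = 13.5.
Deadweight loss = ½ · (38 - 13.5) · (51 - 30) = ½ · 24.5 · 21 = 257.25.

257.25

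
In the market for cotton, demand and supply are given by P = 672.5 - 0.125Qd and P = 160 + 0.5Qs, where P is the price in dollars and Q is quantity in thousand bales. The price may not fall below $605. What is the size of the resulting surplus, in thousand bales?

Rearranging demand gives Qd = 5380 - 8P; rearranging supply gives Qs = 2P - 320. Equilibrium: 5380 - 8P = 2P - 320, so 5700 = 10P and P* = 570, Q* = 820.
Since 605 > 570, the floor is binding.
At P = 605: Qd = 5380 - 8·605 = 540 and Qs = 2·605 - 320 = 890.
Surplus = Qs - Qd = 890 - 540 = 350.

350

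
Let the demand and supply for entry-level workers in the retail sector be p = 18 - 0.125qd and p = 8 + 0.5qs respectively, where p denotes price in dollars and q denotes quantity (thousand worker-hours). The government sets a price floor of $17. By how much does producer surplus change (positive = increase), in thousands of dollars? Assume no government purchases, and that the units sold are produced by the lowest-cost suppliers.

Rearranging demand gives qd = 144 - 8p; rearranging supply gives qs = 2p - 16. Setting quantity demanded equal to quantity supplied, 144 - 8p = 2p - 16, gives p* = 16 and q* = 16.
The floor of 17 is above the equilibrium price 16, so it binds.
At p = 17: qd = 144 - 8·17 = 8 and qs = 2·17 - 16 = 18.
Producer surplus without the control is ½ · (16 - 8) · 16 = 64.
With the floor, 8 units are sold at 17. The supply price at q = 8 is 12, so PS = ½ · [(17 - 8) + (17 - 12)] · 8 = 56.
Change in producer surplus = 56 - 64 = -8.

-8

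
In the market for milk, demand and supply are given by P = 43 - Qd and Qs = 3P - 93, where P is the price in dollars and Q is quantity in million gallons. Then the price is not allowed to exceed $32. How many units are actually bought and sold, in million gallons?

Rearranging demand gives Qd = 43 - P. In a free market, 43 - P = 3P - 93 gives the equilibrium P* = 34, Q* = 9.
Since 32 < 34, the ceiling is binding.
At P = 32: Qd = 43 - 32 = 11 and Qs = 3·32 - 93 = 3.
The quantity actually transacted is the short side, supply: 3.

3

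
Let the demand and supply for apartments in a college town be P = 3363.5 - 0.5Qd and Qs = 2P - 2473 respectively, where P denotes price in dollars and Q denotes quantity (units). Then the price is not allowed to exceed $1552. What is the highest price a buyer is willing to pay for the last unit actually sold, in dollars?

3048

Rearranging demand gives Qd = 6727 - 2P. Without the control the market clears where 6727 - 2P = 2P - 2473, i.e. P* = 2300 and Q* = 2127.
Because the ceiling (1552) lies below the market-clearing price, it is binding.
At P = 1552: Qd = 6727 - 2·1552 = 3623 and Qs = 2·1552 - 2473 = 631.
Only 631 units reach the market. On the demand curve, the marginal buyer's willingness to pay at Q = 631 is (6727 - 631)/2 = 3048.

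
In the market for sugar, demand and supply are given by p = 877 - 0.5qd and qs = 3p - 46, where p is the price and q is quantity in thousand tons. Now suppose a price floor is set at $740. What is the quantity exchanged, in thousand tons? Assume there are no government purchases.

Rearranging demand gives qd = 1754 - 2p. Without the control the market clears where 1754 - 2p = 3p - 46, i.e. p* = 360 and q* = 1034.
The floor of 740 is above the equilibrium price 360, so it binds.
At p = 740: qd = 1754 - 2·740 = 274 and qs = 3·740 - 46 = 2174.
The quantity actually transacted is the short side, demand: 274.

274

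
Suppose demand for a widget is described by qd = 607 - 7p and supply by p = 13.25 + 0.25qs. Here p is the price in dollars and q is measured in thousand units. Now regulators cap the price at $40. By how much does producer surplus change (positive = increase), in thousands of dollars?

-2940

Rearranging supply gives qs = 4p - 53. Without the control the market clears where 607 - 7p = 4p - 53, i.e. p* = 60 and q* = 187.
Since 40 < 60, the ceiling is binding.
At p = 40: qd = 607 - 7·40 = 327 and qs = 4·40 - 53 = 107.
Producer surplus without the control is ½ · (60 - 13.25) · 187 = 4371.125.
With the ceiling, producers sell 107 units at 40, so PS = ½ · (40 - 13.25) · 107 = 1431.125.
Change in producer surplus = 1431.125 - 4371.125 = -2940.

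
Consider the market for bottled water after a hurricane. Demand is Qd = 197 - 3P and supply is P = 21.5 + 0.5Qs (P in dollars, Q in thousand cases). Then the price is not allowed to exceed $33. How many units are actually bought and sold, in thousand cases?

Rearranging supply gives Qs = 2P - 43. Setting quantity demanded equal to quantity supplied, 197 - 3P = 2P - 43, gives P* = 48 and Q* = 53.
Since 33 < 48, the ceiling is binding.
At P = 33: Qd = 197 - 3·33 = 98 and Qs = 2·33 - 43 = 23.
The quantity actually transacted is the short side, supply: 23.

23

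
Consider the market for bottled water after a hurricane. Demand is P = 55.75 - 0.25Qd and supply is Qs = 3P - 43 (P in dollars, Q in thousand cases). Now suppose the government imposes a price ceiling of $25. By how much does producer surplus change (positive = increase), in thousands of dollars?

-669.5

Rearranging demand gives Qd = 223 - 4P. Setting quantity demanded equal to quantity supplied, 223 - 4P = 3P - 43, gives P* = 38 and Q* = 71.
Because the ceiling (25) lies below the market-clearing price, it is binding.
At P = 25: Qd = 223 - 4·25 = 123 and Qs = 3·25 - 43 = 32.
Producer surplus without the control is ½ · (38 - 43/3) · 71 = 5041/6.
With the ceiling, producers sell 32 units at 25, so PS = ½ · (25 - 43/3) · 32 = 512/3.
Change in producer surplus = 512/3 - 5041/6 = -669.5.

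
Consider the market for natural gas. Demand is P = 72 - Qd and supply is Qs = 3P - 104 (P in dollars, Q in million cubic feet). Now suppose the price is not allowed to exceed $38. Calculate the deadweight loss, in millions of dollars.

Rearranging demand gives Qd = 72 - P. In a free market, 72 - P = 3P - 104 gives the equilibrium P* = 44, Q* = 28.
Because the ceiling (38) lies below the market-clearing price, it is binding.
At P = 38: Qd = 72 - 38 = 34 and Qs = 3·38 - 104 = 10.
Quantity traded falls to 10. At Q = 10 the demand price is 72 - 10 = 62 and the supply price is (104 + 10)/3 = 38.
Deadweight loss = ½ · (62 - 38) · (28 - 10) = ½ · 24 · 18 = 216.

216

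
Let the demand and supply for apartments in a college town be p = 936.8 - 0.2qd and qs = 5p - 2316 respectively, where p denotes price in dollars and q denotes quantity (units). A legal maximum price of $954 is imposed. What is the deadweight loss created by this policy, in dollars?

0

Rearranging demand gives qd = 4684 - 5p. Equilibrium: 4684 - 5p = 5p - 2316, so 7000 = 10p and p* = 700, q* = 1184.
Since 954 is above p* = 700, the ceiling does not bind and the free-market outcome prevails.
Since the control does not bind, no trades are prevented and deadweight loss is zero.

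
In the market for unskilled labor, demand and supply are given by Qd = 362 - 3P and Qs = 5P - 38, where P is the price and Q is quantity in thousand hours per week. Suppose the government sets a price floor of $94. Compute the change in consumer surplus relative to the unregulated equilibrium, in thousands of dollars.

-6424

Without the control the market clears where 362 - 3P = 5P - 38, i.e. P* = 50 and Q* = 212.
Because the floor (94) lies above the market-clearing price, it is binding.
At P = 94: Qd = 362 - 3·94 = 80 and Qs = 5·94 - 38 = 432.
Consumer surplus without the control is ½ · (362/3 - 50) · 212 = 22472/3.
With the floor, consumers buy 80 units at 94, so CS = ½ · (362/3 - 94) · 80 = 3200/3.
Change in consumer surplus = 3200/3 - 22472/3 = -6424.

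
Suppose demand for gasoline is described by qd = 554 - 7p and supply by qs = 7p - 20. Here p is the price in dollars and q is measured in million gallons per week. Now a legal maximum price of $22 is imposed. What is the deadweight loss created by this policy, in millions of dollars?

2527

Without the control the market clears where 554 - 7p = 7p - 20, i.e. p* = 41 and q* = 267.
Since 22 < 41, the ceiling is binding.
At p = 22: qd = 554 - 7·22 = 400 and qs = 7·22 - 20 = 134.
Quantity traded falls to 134. At q = 134 the demand price is (554 - 134)/7 = 60 and the supply price is (20 + 134)/7 = 22.
Deadweight loss = ½ · (60 - 22) · (267 - 134) = ½ · 38 · 133 = 2527.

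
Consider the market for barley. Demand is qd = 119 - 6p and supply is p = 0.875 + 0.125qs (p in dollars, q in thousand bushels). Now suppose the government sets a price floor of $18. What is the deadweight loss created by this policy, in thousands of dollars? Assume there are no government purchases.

Rearranging supply gives qs = 8p - 7. In a free market, 119 - 6p = 8p - 7 gives the equilibrium p* = 9, q* = 65.
Because the floor (18) lies above the market-clearing price, it is binding.
At p = 18: qd = 119 - 6·18 = 11 and qs = 8·18 - 7 = 137.
Quantity traded falls to 11. At q = 11 the demand price is (119 - 11)/6 = 18 and the supply price is (7 + 11)/8 = 2.25.
Deadweight loss = ½ · (18 - 2.25) · (65 - 11) = ½ · 15.75 · 54 = 425.25.

425.25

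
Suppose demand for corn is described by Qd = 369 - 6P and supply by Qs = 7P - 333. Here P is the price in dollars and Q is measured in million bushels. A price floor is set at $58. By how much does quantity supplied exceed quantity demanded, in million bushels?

52

Setting quantity demanded equal to quantity supplied, 369 - 6P = 7P - 333, gives P* = 54 and Q* = 45.
The floor of 58 is above the equilibrium price 54, so it binds.
At P = 58: Qd = 369 - 6·58 = 21 and Qs = 7·58 - 333 = 73.
Surplus = Qs - Qd = 73 - 21 = 52.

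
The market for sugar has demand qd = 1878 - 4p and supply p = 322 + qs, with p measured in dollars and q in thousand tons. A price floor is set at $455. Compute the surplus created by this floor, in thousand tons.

75

Rearranging supply gives qs = p - 322. In a free market, 1878 - 4p = p - 322 gives the equilibrium p* = 440, q* = 118.
The floor of 455 is above the equilibrium price 440, so it binds.
At p = 455: qd = 1878 - 4·455 = 58 and qs = 455 - 322 = 133.
Surplus = qs - qd = 133 - 58 = 75.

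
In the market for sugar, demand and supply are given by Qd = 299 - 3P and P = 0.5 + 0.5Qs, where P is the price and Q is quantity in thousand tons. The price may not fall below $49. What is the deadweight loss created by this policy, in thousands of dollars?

0

Rearranging supply gives Qs = 2P - 1. Without the control the market clears where 299 - 3P = 2P - 1, i.e. P* = 60 and Q* = 119.
The floor of 49 is below the equilibrium price 60, so it is not binding; the market clears at P* = 60, Q* = 119.
Since the control does not bind, no trades are prevented and deadweight loss is zero.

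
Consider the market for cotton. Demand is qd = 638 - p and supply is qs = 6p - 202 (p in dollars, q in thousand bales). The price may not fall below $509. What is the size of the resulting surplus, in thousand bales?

Equilibrium: 638 - p = 6p - 202, so 840 = 7p and p* = 120, q* = 518.
Because the floor (509) lies above the market-clearing price, it is binding.
At p = 509: qd = 638 - 509 = 129 and qs = 6·509 - 202 = 2852.
Surplus = qs - qd = 2852 - 129 = 2723.

2723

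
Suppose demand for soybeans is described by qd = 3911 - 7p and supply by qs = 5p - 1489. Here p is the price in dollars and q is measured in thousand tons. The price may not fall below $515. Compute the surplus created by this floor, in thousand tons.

780

Setting quantity demanded equal to quantity supplied, 3911 - 7p = 5p - 1489, gives p* = 450 and q* = 761.
The floor of 515 is above the equilibrium price 450, so it binds.
At p = 515: qd = 3911 - 7·515 = 306 and qs = 5·515 - 1489 = 1086.
Surplus = qs - qd = 1086 - 306 = 780.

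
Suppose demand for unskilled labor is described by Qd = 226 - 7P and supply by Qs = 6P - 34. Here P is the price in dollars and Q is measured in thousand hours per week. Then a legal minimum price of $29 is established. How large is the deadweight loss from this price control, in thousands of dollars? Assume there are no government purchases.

614.25

In a free market, 226 - 7P = 6P - 34 gives the equilibrium P* = 20, Q* = 86.
Because the floor (29) lies above the market-clearing price, it is binding.
At P = 29: Qd = 226 - 7·29 = 23 and Qs = 6·29 - 34 = 140.
Quantity traded falls to 23. At Q = 23 the demand price is (226 - 23)/7 = 29 and the supply price is (34 + 23)/6 = 9.5.
Deadweight loss = ½ · (29 - 9.5) · (86 - 23) = ½ · 19.5 · 63 = 614.25.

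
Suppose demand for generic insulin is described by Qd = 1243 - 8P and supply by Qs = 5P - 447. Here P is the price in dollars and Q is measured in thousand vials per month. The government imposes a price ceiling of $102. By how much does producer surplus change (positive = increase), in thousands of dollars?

Setting quantity demanded equal to quantity supplied, 1243 - 8P = 5P - 447, gives P* = 130 and Q* = 203.
Since 102 < 130, the ceiling is binding.
At P = 102: Qd = 1243 - 8·102 = 427 and Qs = 5·102 - 447 = 63.
Producer surplus without the control is ½ · (130 - 89.4) · 203 = 4120.9.
With the ceiling, producers sell 63 units at 102, so PS = ½ · (102 - 89.4) · 63 = 396.9.
Change in producer surplus = 396.9 - 4120.9 = -3724.

-3724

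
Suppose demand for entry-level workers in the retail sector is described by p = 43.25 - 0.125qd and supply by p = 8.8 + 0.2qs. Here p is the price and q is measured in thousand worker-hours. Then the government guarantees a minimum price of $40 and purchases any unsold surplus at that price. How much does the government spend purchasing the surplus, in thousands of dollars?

Rearranging demand gives qd = 346 - 8p; rearranging supply gives qs = 5p - 44. In a free market, 346 - 8p = 5p - 44 gives the equilibrium p* = 30, q* = 106.
Since 40 > 30, the floor is binding.
At p = 40: qd = 346 - 8·40 = 26 and qs = 5·40 - 44 = 156.
Surplus = qs - qd = 130.
Government expenditure = surplus × support price = 130 × 40 = 5200.

5200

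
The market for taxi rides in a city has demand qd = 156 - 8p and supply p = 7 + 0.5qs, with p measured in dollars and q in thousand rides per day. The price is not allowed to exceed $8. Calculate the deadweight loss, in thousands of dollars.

Rearranging supply gives qs = 2p - 14. Without the control the market clears where 156 - 8p = 2p - 14, i.e. p* = 17 and q* = 20.
Since 8 < 17, the ceiling is binding.
At p = 8: qd = 156 - 8·8 = 92 and qs = 2·8 - 14 = 2.
Quantity traded falls to 2. At q = 2 the demand price is (156 - 2)/8 = 19.25 and the supply price is (14 + 2)/2 = 8.
Deadweight loss = ½ · (19.25 - 8) · (20 - 2) = ½ · 11.25 · 18 = 101.25.

101.25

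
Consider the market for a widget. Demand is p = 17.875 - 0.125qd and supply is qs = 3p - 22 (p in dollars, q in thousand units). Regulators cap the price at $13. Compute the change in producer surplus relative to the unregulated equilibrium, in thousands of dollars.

-40

Rearranging demand gives qd = 143 - 8p. In a free market, 143 - 8p = 3p - 22 gives the equilibrium p* = 15, q* = 23.
Since 13 < 15, the ceiling is binding.
At p = 13: qd = 143 - 8·13 = 39 and qs = 3·13 - 22 = 17.
Producer surplus without the control is ½ · (15 - 22/3) · 23 = 529/6.
With the ceiling, producers sell 17 units at 13, so PS = ½ · (13 - 22/3) · 17 = 289/6.
Change in producer surplus = 289/6 - 529/6 = -40.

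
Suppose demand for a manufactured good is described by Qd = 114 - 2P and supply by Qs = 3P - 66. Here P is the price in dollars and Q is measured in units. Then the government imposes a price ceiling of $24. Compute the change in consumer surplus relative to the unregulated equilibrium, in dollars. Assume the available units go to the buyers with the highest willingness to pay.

-252

Setting quantity demanded equal to quantity supplied, 114 - 2P = 3P - 66, gives P* = 36 and Q* = 42.
Because the ceiling (24) lies below the market-clearing price, it is binding.
At P = 24: Qd = 114 - 2·24 = 66 and Qs = 3·24 - 66 = 6.
Consumer surplus without the control is ½ · (57 - 36) · 42 = 441.
With the ceiling, 6 units are sold at 24 (assume they go to the highest-value buyers). The demand price at Q = 6 is 54, so CS = ½ · [(57 - 24) + (54 - 24)] · 6 = 189.
Change in consumer surplus = 189 - 441 = -252.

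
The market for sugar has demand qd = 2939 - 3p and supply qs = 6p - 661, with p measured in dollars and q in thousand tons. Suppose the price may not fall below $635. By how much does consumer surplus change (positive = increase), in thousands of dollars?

-325827.5

Equilibrium: 2939 - 3p = 6p - 661, so 3600 = 9p and p* = 400, q* = 1739.
Since 635 > 400, the floor is binding.
At p = 635: qd = 2939 - 3·635 = 1034 and qs = 6·635 - 661 = 3149.
Consumer surplus without the control is ½ · (2939/3 - 400) · 1739 = 3024121/6.
With the floor, consumers buy 1034 units at 635, so CS = ½ · (2939/3 - 635) · 1034 = 534578/3.
Change in consumer surplus = 534578/3 - 3024121/6 = -325827.5.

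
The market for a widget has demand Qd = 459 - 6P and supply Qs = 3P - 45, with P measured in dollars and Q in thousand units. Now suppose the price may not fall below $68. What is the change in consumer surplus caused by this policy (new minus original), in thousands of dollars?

-1044

Equilibrium: 459 - 6P = 3P - 45, so 504 = 9P and P* = 56, Q* = 123.
The floor of 68 is above the equilibrium price 56, so it binds.
At P = 68: Qd = 459 - 6·68 = 51 and Qs = 3·68 - 45 = 159.
Consumer surplus without the control is ½ · (76.5 - 56) · 123 = 1260.75.
With the floor, consumers buy 51 units at 68, so CS = ½ · (76.5 - 68) · 51 = 216.75.
Change in consumer surplus = 216.75 - 1260.75 = -1044.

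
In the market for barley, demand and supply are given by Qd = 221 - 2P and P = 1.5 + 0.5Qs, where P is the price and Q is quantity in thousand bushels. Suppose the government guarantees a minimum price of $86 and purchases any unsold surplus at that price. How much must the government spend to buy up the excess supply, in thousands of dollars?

10320

Rearranging supply gives Qs = 2P - 3. Without the control the market clears where 221 - 2P = 2P - 3, i.e. P* = 56 and Q* = 109.
The floor of 86 is above the equilibrium price 56, so it binds.
At P = 86: Qd = 221 - 2·86 = 49 and Qs = 2·86 - 3 = 169.
Surplus = Qs - Qd = 120.
Government expenditure = surplus × support price = 120 × 86 = 10320.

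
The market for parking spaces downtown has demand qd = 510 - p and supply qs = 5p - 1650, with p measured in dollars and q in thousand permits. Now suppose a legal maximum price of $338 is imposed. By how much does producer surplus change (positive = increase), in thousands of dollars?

In a free market, 510 - p = 5p - 1650 gives the equilibrium p* = 360, q* = 150.
The ceiling of 338 is below the equilibrium price 360, so it binds.
At p = 338: qd = 510 - 338 = 172 and qs = 5·338 - 1650 = 40.
Producer surplus without the control is ½ · (360 - 330) · 150 = 2250.
With the ceiling, producers sell 40 units at 338, so PS = ½ · (338 - 330) · 40 = 160.
Change in producer surplus = 160 - 2250 = -2090.

-2090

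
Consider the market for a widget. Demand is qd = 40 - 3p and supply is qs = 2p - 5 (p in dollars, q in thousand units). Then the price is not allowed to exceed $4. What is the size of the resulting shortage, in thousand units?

In a free market, 40 - 3p = 2p - 5 gives the equilibrium p* = 9, q* = 13.
Because the ceiling (4) lies below the market-clearing price, it is binding.
At p = 4: qd = 40 - 3·4 = 28 and qs = 2·4 - 5 = 3.
Shortage = qd - qs = 28 - 3 = 25.

25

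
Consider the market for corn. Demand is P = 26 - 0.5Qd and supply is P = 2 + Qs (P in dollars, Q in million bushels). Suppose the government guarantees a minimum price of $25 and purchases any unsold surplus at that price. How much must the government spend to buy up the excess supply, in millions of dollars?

Rearranging demand gives Qd = 52 - 2P; rearranging supply gives Qs = P - 2. Without the control the market clears where 52 - 2P = P - 2, i.e. P* = 18 and Q* = 16.
Because the floor (25) lies above the market-clearing price, it is binding.
At P = 25: Qd = 52 - 2·25 = 2 and Qs = 25 - 2 = 23.
Surplus = Qs - Qd = 21.
Government expenditure = surplus × support price = 21 × 25 = 525.

525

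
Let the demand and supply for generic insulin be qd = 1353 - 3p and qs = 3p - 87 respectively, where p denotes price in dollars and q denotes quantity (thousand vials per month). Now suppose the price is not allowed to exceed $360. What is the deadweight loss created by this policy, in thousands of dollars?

Without the control the market clears where 1353 - 3p = 3p - 87, i.e. p* = 240 and q* = 633.
Since 360 is above p* = 240, the ceiling does not bind and the free-market outcome prevails.
Since the control does not bind, no trades are prevented and deadweight loss is zero.

0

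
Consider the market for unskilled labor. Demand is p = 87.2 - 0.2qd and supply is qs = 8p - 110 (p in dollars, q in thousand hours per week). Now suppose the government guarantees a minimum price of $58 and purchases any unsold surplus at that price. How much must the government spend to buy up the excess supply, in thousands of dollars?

Rearranging demand gives qd = 436 - 5p. In a free market, 436 - 5p = 8p - 110 gives the equilibrium p* = 42, q* = 226.
Because the floor (58) lies above the market-clearing price, it is binding.
At p = 58: qd = 436 - 5·58 = 146 and qs = 8·58 - 110 = 354.
Surplus = qs - qd = 208.
Government expenditure = surplus × support price = 208 × 58 = 12064.

12064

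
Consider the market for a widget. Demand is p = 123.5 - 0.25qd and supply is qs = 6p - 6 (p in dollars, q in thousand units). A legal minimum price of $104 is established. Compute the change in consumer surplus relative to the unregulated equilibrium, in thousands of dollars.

Rearranging demand gives qd = 494 - 4p. In a free market, 494 - 4p = 6p - 6 gives the equilibrium p* = 50, q* = 294.
Since 104 > 50, the floor is binding.
At p = 104: qd = 494 - 4·104 = 78 and qs = 6·104 - 6 = 618.
Consumer surplus without the control is ½ · (123.5 - 50) · 294 = 10804.5.
With the floor, consumers buy 78 units at 104, so CS = ½ · (123.5 - 104) · 78 = 760.5.
Change in consumer surplus = 760.5 - 10804.5 = -10044.

-10044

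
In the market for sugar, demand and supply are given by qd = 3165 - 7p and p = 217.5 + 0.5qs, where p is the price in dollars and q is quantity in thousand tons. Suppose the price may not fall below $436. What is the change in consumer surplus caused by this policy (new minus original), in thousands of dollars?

Rearranging supply gives qs = 2p - 435. Equilibrium: 3165 - 7p = 2p - 435, so 3600 = 9p and p* = 400, q* = 365.
Because the floor (436) lies above the market-clearing price, it is binding.
At p = 436: qd = 3165 - 7·436 = 113 and qs = 2·436 - 435 = 437.
Consumer surplus without the control is ½ · (3165/7 - 400) · 365 = 133225/14.
With the floor, consumers buy 113 units at 436, so CS = ½ · (3165/7 - 436) · 113 = 12769/14.
Change in consumer surplus = 12769/14 - 133225/14 = -8604.

-8604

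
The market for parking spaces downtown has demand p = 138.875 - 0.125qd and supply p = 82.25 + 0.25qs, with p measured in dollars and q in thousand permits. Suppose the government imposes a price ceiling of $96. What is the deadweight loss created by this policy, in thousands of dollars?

Rearranging demand gives qd = 1111 - 8p; rearranging supply gives qs = 4p - 329. In a free market, 1111 - 8p = 4p - 329 gives the equilibrium p* = 120, q* = 151.
Because the ceiling (96) lies below the market-clearing price, it is binding.
At p = 96: qd = 1111 - 8·96 = 343 and qs = 4·96 - 329 = 55.
Quantity traded falls to 55. At q = 55 the demand price is (1111 - 55)/8 = 132 and the supply price is (329 + 55)/4 = 96.
Deadweight loss = ½ · (132 - 96) · (151 - 55) = ½ · 36 · 96 = 1728.

1728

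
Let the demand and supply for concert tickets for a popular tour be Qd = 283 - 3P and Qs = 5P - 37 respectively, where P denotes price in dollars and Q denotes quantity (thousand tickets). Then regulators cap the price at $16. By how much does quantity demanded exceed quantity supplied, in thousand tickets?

192

Without the control the market clears where 283 - 3P = 5P - 37, i.e. P* = 40 and Q* = 163.
The ceiling of 16 is below the equilibrium price 40, so it binds.
At P = 16: Qd = 283 - 3·16 = 235 and Qs = 5·16 - 37 = 43.
Shortage = Qd - Qs = 235 - 43 = 192.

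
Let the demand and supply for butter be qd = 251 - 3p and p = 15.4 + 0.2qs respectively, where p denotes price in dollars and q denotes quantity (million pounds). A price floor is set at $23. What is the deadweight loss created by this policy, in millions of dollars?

0

Rearranging supply gives qs = 5p - 77. Setting quantity demanded equal to quantity supplied, 251 - 3p = 5p - 77, gives p* = 41 and q* = 128.
Since 23 is below p* = 41, the floor does not bind and the free-market outcome prevails.
Since the control does not bind, no trades are prevented and deadweight loss is zero.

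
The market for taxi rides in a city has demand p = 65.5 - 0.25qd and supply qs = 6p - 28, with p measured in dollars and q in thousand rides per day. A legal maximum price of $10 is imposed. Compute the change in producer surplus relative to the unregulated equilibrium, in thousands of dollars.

-1691

Rearranging demand gives qd = 262 - 4p. Equilibrium: 262 - 4p = 6p - 28, so 290 = 10p and p* = 29, q* = 146.
Since 10 < 29, the ceiling is binding.
At p = 10: qd = 262 - 4·10 = 222 and qs = 6·10 - 28 = 32.
Producer surplus without the control is ½ · (29 - 14/3) · 146 = 5329/3.
With the ceiling, producers sell 32 units at 10, so PS = ½ · (10 - 14/3) · 32 = 256/3.
Change in producer surplus = 256/3 - 5329/3 = -1691.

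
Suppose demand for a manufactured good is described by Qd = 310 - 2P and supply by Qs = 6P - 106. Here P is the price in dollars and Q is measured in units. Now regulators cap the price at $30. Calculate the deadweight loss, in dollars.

In a free market, 310 - 2P = 6P - 106 gives the equilibrium P* = 52, Q* = 206.
Because the ceiling (30) lies below the market-clearing price, it is binding.
At P = 30: Qd = 310 - 2·30 = 250 and Qs = 6·30 - 106 = 74.
Quantity traded falls to 74. At Q = 74 the demand price is (310 - 74)/2 = 118 and the supply price is (106 + 74)/6 = 30.
Deadweight loss = ½ · (118 - 30) · (206 - 74) = ½ · 88 · 132 = 5808.

5808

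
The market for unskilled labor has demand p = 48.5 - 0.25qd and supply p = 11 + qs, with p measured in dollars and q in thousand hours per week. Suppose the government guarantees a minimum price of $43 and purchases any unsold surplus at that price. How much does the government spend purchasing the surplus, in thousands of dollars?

430

Rearranging demand gives qd = 194 - 4p; rearranging supply gives qs = p - 11. Without the control the market clears where 194 - 4p = p - 11, i.e. p* = 41 and q* = 30.
The floor of 43 is above the equilibrium price 41, so it binds.
At p = 43: qd = 194 - 4·43 = 22 and qs = 43 - 11 = 32.
Surplus = qs - qd = 10.
Government expenditure = surplus × support price = 10 × 43 = 430.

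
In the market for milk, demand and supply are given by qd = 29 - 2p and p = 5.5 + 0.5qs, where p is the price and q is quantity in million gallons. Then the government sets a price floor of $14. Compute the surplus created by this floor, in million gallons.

Rearranging supply gives qs = 2p - 11. Equilibrium: 29 - 2p = 2p - 11, so 40 = 4p and p* = 10, q* = 9.
The floor of 14 is above the equilibrium price 10, so it binds.
At p = 14: qd = 29 - 2·14 = 1 and qs = 2·14 - 11 = 17.
Surplus = qs - qd = 17 - 1 = 16.

16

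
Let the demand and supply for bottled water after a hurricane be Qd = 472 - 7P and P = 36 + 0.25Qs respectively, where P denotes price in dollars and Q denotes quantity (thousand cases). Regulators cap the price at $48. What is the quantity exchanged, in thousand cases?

Rearranging supply gives Qs = 4P - 144. Without the control the market clears where 472 - 7P = 4P - 144, i.e. P* = 56 and Q* = 80.
The ceiling of 48 is below the equilibrium price 56, so it binds.
At P = 48: Qd = 472 - 7·48 = 136 and Qs = 4·48 - 144 = 48.
The quantity actually transacted is the short side, supply: 48.

48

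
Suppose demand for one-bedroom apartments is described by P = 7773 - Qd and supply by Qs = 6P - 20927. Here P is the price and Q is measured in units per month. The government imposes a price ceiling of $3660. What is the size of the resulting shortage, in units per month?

3080

Rearranging demand gives Qd = 7773 - P. In a free market, 7773 - P = 6P - 20927 gives the equilibrium P* = 4100, Q* = 3673.
Because the ceiling (3660) lies below the market-clearing price, it is binding.
At P = 3660: Qd = 7773 - 3660 = 4113 and Qs = 6·3660 - 20927 = 1033.
Shortage = Qd - Qs = 4113 - 1033 = 3080.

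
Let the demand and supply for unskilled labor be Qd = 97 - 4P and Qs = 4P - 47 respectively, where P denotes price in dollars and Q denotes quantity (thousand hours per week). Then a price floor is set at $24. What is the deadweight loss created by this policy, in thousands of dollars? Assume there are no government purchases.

Setting quantity demanded equal to quantity supplied, 97 - 4P = 4P - 47, gives P* = 18 and Q* = 25.
Because the floor (24) lies above the market-clearing price, it is binding.
At P = 24: Qd = 97 - 4·24 = 1 and Qs = 4·24 - 47 = 49.
Quantity traded falls to 1. At Q = 1 the demand price is (97 - 1)/4 = 24 and the supply price is (47 + 1)/4 = 12.
Deadweight loss = ½ · (24 - 12) · (25 - 1) = ½ · 12 · 24 = 144.

144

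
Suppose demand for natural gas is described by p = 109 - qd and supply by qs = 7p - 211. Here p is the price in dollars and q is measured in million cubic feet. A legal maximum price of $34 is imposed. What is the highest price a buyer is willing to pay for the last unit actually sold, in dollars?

82

Rearranging demand gives qd = 109 - p. Without the control the market clears where 109 - p = 7p - 211, i.e. p* = 40 and q* = 69.
The ceiling of 34 is below the equilibrium price 40, so it binds.
At p = 34: qd = 109 - 34 = 75 and qs = 7·34 - 211 = 27.
Only 27 units reach the market. On the demand curve, the marginal buyer's willingness to pay at q = 27 is (109 - 27) = 82.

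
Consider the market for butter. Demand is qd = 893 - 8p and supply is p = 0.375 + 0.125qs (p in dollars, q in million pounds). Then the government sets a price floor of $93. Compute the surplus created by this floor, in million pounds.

Rearranging supply gives qs = 8p - 3. Without the control the market clears where 893 - 8p = 8p - 3, i.e. p* = 56 and q* = 445.
Since 93 > 56, the floor is binding.
At p = 93: qd = 893 - 8·93 = 149 and qs = 8·93 - 3 = 741.
Surplus = qs - qd = 741 - 149 = 592.

592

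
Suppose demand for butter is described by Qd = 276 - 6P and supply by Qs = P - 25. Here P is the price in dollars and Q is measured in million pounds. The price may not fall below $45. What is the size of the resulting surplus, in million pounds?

Setting quantity demanded equal to quantity supplied, 276 - 6P = P - 25, gives P* = 43 and Q* = 18.
Because the floor (45) lies above the market-clearing price, it is binding.
At P = 45: Qd = 276 - 6·45 = 6 and Qs = 45 - 25 = 20.
Surplus = Qs - Qd = 20 - 6 = 14.

14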